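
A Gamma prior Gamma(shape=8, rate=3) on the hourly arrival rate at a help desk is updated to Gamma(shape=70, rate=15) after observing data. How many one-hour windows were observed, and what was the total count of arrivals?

n = 12 one-hour windows with total 62 arrivals

Gamma–Poisson conjugacy: posterior shape = α + Σxᵢ, posterior rate = β + n.
Matching: Σxᵢ = 70 − 8 = 62 and n = 15 − 3 = 12.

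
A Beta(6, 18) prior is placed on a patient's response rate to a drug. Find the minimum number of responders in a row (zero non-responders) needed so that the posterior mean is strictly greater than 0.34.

After k responders and 0 non-responders the posterior is Beta(6+k, 18), with mean (6+k)/(6+18+k).
Set (6+k)/(24+k) > 0.34 and solve: k > (0.34·24 − 6)/(1 − 0.34) = 3.273.
The smallest integer exceeding 3.273 is 4, and checking k=4: (10)/(28) = 0.3571 > 0.34.

k = 4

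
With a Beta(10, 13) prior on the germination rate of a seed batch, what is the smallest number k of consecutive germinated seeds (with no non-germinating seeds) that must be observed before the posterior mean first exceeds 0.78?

After k germinated seeds and 0 non-germinating seeds the posterior is Beta(10+k, 13), with mean (10+k)/(10+13+k).
Set (10+k)/(23+k) > 0.78 and solve: k > (0.78·23 − 10)/(1 − 0.78) = 36.091.
The smallest integer exceeding 36.091 is 37, and checking k=37: (47)/(60) = 0.7833 > 0.78.

k = 37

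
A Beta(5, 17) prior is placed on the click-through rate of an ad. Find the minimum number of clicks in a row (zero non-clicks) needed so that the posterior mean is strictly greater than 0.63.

After k clicks and 0 non-clicks the posterior is Beta(5+k, 17), with mean (5+k)/(5+17+k).
Set (5+k)/(22+k) > 0.63 and solve: k > (0.63·22 − 5)/(1 − 0.63) = 23.946.
The smallest integer exceeding 23.946 is 24, and checking k=24: (29)/(46) = 0.6304 > 0.63.

k = 24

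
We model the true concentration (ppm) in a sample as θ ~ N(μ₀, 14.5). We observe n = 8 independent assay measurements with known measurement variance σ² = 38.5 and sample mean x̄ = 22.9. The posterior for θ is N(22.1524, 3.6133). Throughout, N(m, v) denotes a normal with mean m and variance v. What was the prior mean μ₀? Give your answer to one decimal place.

With known observation variance, the Normal–Normal posterior has precision τ_n = τ₀ + n/σ² and mean μ_n = (τ₀μ₀ + (n/σ²)x̄)/τ_n.
Here τ₀ = 1/14.5 = 0.068966 and τ_data = 8/38.5 = 0.207792, so τ_n = 0.276758.
Rearranging for μ₀: μ₀ = (μ_n·τ_n − τ_data·x̄)/τ₀ = (22.1524·0.276758 − 0.207792·22.9) / 0.068966 = 1.372417/0.068966 ≈ 19.9.

μ₀ = 19.9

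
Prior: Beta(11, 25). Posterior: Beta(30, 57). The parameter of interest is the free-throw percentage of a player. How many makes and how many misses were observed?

Beta is conjugate to the binomial likelihood: posterior = Beta(a+s, b+f).
So s = 30 − 11 = 19 and f = 57 − 25 = 32.

19 makes and 32 misses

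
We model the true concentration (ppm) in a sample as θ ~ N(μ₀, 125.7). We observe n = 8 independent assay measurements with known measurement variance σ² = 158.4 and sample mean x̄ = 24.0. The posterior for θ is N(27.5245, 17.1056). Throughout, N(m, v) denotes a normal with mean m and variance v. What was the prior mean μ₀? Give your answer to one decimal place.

μ₀ = 49.9

The posterior mean is a precision-weighted average: μ_n = (τ₀μ₀ + τ_data·x̄)/(τ₀+τ_data), with τ₀=1/σ₀² and τ_data=n/σ².
Here τ₀ = 1/125.7 = 0.007955 and τ_data = 8/158.4 = 0.050505, so τ_n = 0.058460.
Rearranging for μ₀: μ₀ = (μ_n·τ_n − τ_data·x̄)/τ₀ = (27.5245·0.058460 − 0.050505·24.0) / 0.007955 = 0.396962/0.007955 ≈ 49.9.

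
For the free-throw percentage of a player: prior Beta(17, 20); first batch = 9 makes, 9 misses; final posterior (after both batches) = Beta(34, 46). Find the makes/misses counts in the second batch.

8 makes and 17 misses

Sequential conjugate updates are equivalent to a single update on the pooled data, so total successes = posterior α − prior α and total failures = posterior β − prior β.
Total across both batches: 34−17=17 makes, 46−20=26 misses.
Subtract the first batch: 17−9=8 makes and 26−9=17 misses.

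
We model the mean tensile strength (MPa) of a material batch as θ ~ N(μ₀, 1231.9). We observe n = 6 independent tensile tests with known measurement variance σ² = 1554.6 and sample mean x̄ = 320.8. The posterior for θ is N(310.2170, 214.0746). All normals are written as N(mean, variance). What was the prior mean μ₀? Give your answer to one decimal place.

μ₀ = 259.9

The posterior mean is a precision-weighted average: μ_n = (τ₀μ₀ + τ_data·x̄)/(τ₀+τ_data), with τ₀=1/σ₀² and τ_data=n/σ².
Here τ₀ = 1/1231.9 = 0.000812 and τ_data = 6/1554.6 = 0.003860, so τ_n = 0.004672.
Rearranging for μ₀: μ₀ = (μ_n·τ_n − τ_data·x̄)/τ₀ = (310.2170·0.004672 − 0.003860·320.8) / 0.000812 = 0.211046/0.000812 ≈ 259.9.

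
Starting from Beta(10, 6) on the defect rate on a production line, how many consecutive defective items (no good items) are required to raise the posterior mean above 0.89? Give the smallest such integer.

k = 39

After k defective items and 0 good items the posterior is Beta(10+k, 6), with mean (10+k)/(10+6+k).
Set (10+k)/(16+k) > 0.89 and solve: k > (0.89·16 − 10)/(1 − 0.89) = 38.545.
The smallest integer exceeding 38.545 is 39, and checking k=39: (49)/(55) = 0.8909 > 0.89.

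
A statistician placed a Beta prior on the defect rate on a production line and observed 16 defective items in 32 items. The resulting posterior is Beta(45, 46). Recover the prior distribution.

Beta(29, 30)

A Beta(α, β) prior with s successes and f failures in binomial data gives a Beta(α+s, β+f) posterior.
So α = 45 − 16 = 29 and β = 46 − 16 = 30.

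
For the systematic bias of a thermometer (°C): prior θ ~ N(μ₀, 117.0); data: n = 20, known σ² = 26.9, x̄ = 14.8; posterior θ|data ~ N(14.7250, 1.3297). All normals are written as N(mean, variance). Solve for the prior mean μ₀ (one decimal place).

μ₀ = 8.2

The posterior mean is a precision-weighted average: μ_n = (τ₀μ₀ + τ_data·x̄)/(τ₀+τ_data), with τ₀=1/σ₀² and τ_data=n/σ².
Here τ₀ = 1/117.0 = 0.008547 and τ_data = 20/26.9 = 0.743494, so τ_n = 0.752041.
Rearranging for μ₀: μ₀ = (μ_n·τ_n − τ_data·x̄)/τ₀ = (14.7250·0.752041 − 0.743494·14.8) / 0.008547 = 0.070093/0.008547 ≈ 8.2.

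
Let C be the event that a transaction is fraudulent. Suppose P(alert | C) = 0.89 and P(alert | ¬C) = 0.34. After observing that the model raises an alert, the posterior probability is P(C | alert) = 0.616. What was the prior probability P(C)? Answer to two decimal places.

Bayes' rule in odds form gives O(C|E) = O(C)·[P(E|C)/P(E|¬C)], hence O(C) = O(C|E)/LR.
Posterior odds = 0.616/(1−0.616) = 1.6042. LR = 0.89/0.34 = 2.6176.
Prior odds = 1.6042/2.6176 = 0.6129, so P(C) = 0.6129/(1+0.6129) ≈ 0.38.

P(C) = 0.38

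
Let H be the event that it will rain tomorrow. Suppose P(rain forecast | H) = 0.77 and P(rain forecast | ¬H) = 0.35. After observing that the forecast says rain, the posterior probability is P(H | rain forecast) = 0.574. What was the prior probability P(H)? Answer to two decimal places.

P(H) = 0.38

In odds form, posterior odds = prior odds × likelihood ratio, so prior odds = posterior odds ÷ LR.
Posterior odds = 0.574/(1−0.574) = 1.3474. LR = 0.77/0.35 = 2.2000.
Prior odds = 1.3474/2.2000 = 0.6125, so P(H) = 0.6125/(1+0.6125) ≈ 0.38.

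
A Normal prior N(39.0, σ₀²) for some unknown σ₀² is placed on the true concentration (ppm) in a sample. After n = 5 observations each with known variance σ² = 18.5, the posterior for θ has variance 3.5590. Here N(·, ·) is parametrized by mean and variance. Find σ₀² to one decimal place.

For the Normal–Normal model with known σ², precisions add: τ_n = τ₀ + n/σ².
So 1/σ₀² = 1/3.5590 − 5/18.5 = 0.280978 − 0.270270 = 0.010708.
Hence σ₀² = 1/0.010708 ≈ 93.4.

σ₀² = 93.4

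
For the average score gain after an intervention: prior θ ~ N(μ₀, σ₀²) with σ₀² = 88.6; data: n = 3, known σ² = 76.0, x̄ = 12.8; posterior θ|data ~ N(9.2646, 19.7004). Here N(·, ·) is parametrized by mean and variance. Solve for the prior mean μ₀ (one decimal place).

With known observation variance, the Normal–Normal posterior has precision τ_n = τ₀ + n/σ² and mean μ_n = (τ₀μ₀ + (n/σ²)x̄)/τ_n.
Here τ₀ = 1/88.6 = 0.011287 and τ_data = 3/76.0 = 0.039474, so τ_n = 0.050761.
Rearranging for μ₀: μ₀ = (μ_n·τ_n − τ_data·x̄)/τ₀ = (9.2646·0.050761 − 0.039474·12.8) / 0.011287 = -0.034987/0.011287 ≈ -3.1.

μ₀ = -3.1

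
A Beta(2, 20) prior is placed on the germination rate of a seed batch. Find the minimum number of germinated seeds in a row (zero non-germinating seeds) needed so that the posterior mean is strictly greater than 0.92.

After k germinated seeds and 0 non-germinating seeds the posterior is Beta(2+k, 20), with mean (2+k)/(2+20+k).
Set (2+k)/(22+k) > 0.92 and solve: k > (0.92·22 − 2)/(1 − 0.92) = 228.000.
The smallest integer exceeding 228.000 is 229.

k = 229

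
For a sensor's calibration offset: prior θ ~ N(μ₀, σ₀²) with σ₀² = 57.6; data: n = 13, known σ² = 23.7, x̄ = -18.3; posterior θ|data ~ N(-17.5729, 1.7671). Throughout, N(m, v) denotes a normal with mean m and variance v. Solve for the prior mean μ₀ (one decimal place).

With known observation variance, the Normal–Normal posterior has precision τ_n = τ₀ + n/σ² and mean μ_n = (τ₀μ₀ + (n/σ²)x̄)/τ_n.
Here τ₀ = 1/57.6 = 0.017361 and τ_data = 13/23.7 = 0.548523, so τ_n = 0.565884.
Rearranging for μ₀: μ₀ = (μ_n·τ_n − τ_data·x̄)/τ₀ = (-17.5729·0.565884 − 0.548523·-18.3) / 0.017361 = 0.093748/0.017361 ≈ 5.4.

μ₀ = 5.4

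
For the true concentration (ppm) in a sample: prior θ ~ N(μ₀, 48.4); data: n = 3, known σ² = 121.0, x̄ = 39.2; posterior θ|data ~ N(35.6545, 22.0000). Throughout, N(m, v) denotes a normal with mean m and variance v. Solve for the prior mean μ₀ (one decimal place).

With known observation variance, the Normal–Normal posterior has precision τ_n = τ₀ + n/σ² and mean μ_n = (τ₀μ₀ + (n/σ²)x̄)/τ_n.
Here τ₀ = 1/48.4 = 0.020661 and τ_data = 3/121.0 = 0.024793, so τ_n = 0.045454.
Rearranging for μ₀: μ₀ = (μ_n·τ_n − τ_data·x̄)/τ₀ = (35.6545·0.045454 − 0.024793·39.2) / 0.020661 = 0.648754/0.020661 ≈ 31.4.

μ₀ = 31.4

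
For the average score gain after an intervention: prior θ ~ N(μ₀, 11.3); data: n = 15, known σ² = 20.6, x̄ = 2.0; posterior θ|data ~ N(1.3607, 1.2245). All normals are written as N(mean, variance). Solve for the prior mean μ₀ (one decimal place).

The posterior mean is a precision-weighted average: μ_n = (τ₀μ₀ + τ_data·x̄)/(τ₀+τ_data), with τ₀=1/σ₀² and τ_data=n/σ².
Here τ₀ = 1/11.3 = 0.088496 and τ_data = 15/20.6 = 0.728155, so τ_n = 0.816651.
Rearranging for μ₀: μ₀ = (μ_n·τ_n − τ_data·x̄)/τ₀ = (1.3607·0.816651 − 0.728155·2.0) / 0.088496 = -0.345093/0.088496 ≈ -3.9.

μ₀ = -3.9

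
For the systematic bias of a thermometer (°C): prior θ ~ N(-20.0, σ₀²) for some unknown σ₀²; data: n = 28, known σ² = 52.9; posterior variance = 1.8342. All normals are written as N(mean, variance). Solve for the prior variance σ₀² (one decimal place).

σ₀² = 62.9

Posterior precision equals prior precision plus data precision: 1/σ_n² = 1/σ₀² + n/σ².
So 1/σ₀² = 1/1.8342 − 28/52.9 = 0.545197 − 0.529301 = 0.015896.
Hence σ₀² = 1/0.015896 ≈ 62.9.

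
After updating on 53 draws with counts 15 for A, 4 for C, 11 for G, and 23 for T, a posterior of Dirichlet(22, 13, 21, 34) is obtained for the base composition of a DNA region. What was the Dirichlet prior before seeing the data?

For a Dirichlet(α) prior with multinomial counts c, the posterior is Dirichlet(α + c) componentwise.
Subtract each count from the matching posterior parameter: 22−15=7, 13−4=9, 21−11=10, 34−23=11.

Dirichlet(7, 9, 10, 11)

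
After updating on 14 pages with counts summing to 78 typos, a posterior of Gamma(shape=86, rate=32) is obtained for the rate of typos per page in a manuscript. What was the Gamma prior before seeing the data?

Gamma–Poisson conjugacy: posterior shape = α + Σxᵢ, posterior rate = β + n.
So α = 86 − 78 = 8 and β = 32 − 14 = 18.

Gamma(shape=8, rate=18)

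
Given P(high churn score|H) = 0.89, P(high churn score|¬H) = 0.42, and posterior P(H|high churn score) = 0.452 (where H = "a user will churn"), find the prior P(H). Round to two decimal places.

P(H) = 0.28

In odds form, posterior odds = prior odds × likelihood ratio, so prior odds = posterior odds ÷ LR.
Posterior odds = 0.452/(1−0.452) = 0.8248. LR = 0.89/0.42 = 2.1190.
Prior odds = 0.8248/2.1190 = 0.3892, so P(H) = 0.3892/(1+0.3892) ≈ 0.28.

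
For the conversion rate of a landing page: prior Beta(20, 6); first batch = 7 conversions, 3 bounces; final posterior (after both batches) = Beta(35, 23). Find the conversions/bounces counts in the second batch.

8 conversions and 14 bounces

Sequential conjugate updates are equivalent to a single update on the pooled data, so total successes = posterior α − prior α and total failures = posterior β − prior β.
Total across both batches: 35−20=15 conversions, 23−6=17 bounces.
Subtract the first batch: 15−7=8 conversions and 17−3=14 bounces.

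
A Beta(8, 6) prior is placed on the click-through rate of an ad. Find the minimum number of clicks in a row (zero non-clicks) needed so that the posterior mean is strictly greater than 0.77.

After k clicks and 0 non-clicks the posterior is Beta(8+k, 6), with mean (8+k)/(8+6+k).
Set (8+k)/(14+k) > 0.77 and solve: k > (0.77·14 − 8)/(1 − 0.77) = 12.087.
The smallest integer exceeding 12.087 is 13, and checking k=13: (21)/(27) = 0.7778 > 0.77.

k = 13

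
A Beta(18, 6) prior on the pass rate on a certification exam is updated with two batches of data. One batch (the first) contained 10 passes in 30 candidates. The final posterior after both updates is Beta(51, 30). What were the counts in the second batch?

23 passes and 4 failures

Because Beta–binomial updating is additive in the counts, the combined data contributed (α_post−α_prior, β_post−β_prior) successes and failures.
Total across both batches: 51−18=33 passes, 30−6=24 failures.
Subtract the first batch: 33−10=23 passes and 24−20=4 failures.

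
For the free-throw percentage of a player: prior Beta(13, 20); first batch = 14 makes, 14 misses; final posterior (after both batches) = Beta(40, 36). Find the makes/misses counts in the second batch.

Because Beta–binomial updating is additive in the counts, the combined data contributed (α_post−α_prior, β_post−β_prior) successes and failures.
Total across both batches: 40−13=27 makes, 36−20=16 misses.
Subtract the first batch: 27−14=13 makes and 16−14=2 misses.

13 makes and 2 misses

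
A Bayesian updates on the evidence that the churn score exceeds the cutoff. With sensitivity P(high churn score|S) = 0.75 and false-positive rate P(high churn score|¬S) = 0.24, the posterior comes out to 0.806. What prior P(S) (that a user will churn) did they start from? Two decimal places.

P(S) = 0.57

In odds form, posterior odds = prior odds × likelihood ratio, so prior odds = posterior odds ÷ LR.
Posterior odds = 0.806/(1−0.806) = 4.1546. LR = 0.75/0.24 = 3.1250.
Prior odds = 4.1546/3.1250 = 1.3295, so P(S) = 1.3295/(1+1.3295) ≈ 0.57.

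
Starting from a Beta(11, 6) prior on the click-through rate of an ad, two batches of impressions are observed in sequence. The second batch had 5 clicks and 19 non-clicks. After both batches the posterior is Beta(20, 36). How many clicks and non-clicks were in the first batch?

4 clicks and 11 non-clicks

Because Beta–binomial updating is additive in the counts, the combined data contributed (α_post−α_prior, β_post−β_prior) successes and failures.
Total across both batches: 20−11=9 clicks, 36−6=30 non-clicks.
Subtract the second batch: 9−5=4 clicks and 30−19=11 non-clicks.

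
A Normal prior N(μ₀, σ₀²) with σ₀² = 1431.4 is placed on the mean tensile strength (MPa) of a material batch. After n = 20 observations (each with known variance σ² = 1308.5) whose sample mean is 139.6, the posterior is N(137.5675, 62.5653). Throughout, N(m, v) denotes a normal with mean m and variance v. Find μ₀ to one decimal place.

The posterior mean is a precision-weighted average: μ_n = (τ₀μ₀ + τ_data·x̄)/(τ₀+τ_data), with τ₀=1/σ₀² and τ_data=n/σ².
Here τ₀ = 1/1431.4 = 0.000699 and τ_data = 20/1308.5 = 0.015285, so τ_n = 0.015984.
Rearranging for μ₀: μ₀ = (μ_n·τ_n − τ_data·x̄)/τ₀ = (137.5675·0.015984 − 0.015285·139.6) / 0.000699 = 0.065093/0.000699 ≈ 93.1.

μ₀ = 93.1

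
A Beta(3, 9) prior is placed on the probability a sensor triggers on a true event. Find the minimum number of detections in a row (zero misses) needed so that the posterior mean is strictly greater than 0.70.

After k detections and 0 misses the posterior is Beta(3+k, 9), with mean (3+k)/(3+9+k).
Set (3+k)/(12+k) > 0.70 and solve: k > (0.70·12 − 3)/(1 − 0.70) = 18.000.
The smallest integer exceeding 18.000 is 19.

k = 19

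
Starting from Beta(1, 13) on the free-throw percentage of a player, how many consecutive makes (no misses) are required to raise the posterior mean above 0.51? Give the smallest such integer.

k = 13

After k makes and 0 misses the posterior is Beta(1+k, 13), with mean (1+k)/(1+13+k).
Set (1+k)/(14+k) > 0.51 and solve: k > (0.51·14 − 1)/(1 − 0.51) = 12.531.
The smallest integer exceeding 12.531 is 13.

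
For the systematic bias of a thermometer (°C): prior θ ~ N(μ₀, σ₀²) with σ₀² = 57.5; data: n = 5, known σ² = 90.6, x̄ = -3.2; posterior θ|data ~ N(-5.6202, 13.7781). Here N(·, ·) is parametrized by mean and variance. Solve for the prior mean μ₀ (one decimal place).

With known observation variance, the Normal–Normal posterior has precision τ_n = τ₀ + n/σ² and mean μ_n = (τ₀μ₀ + (n/σ²)x̄)/τ_n.
Here τ₀ = 1/57.5 = 0.017391 and τ_data = 5/90.6 = 0.055188, so τ_n = 0.072579.
Rearranging for μ₀: μ₀ = (μ_n·τ_n − τ_data·x̄)/τ₀ = (-5.6202·0.072579 − 0.055188·-3.2) / 0.017391 = -0.231307/0.017391 ≈ -13.3.

μ₀ = -13.3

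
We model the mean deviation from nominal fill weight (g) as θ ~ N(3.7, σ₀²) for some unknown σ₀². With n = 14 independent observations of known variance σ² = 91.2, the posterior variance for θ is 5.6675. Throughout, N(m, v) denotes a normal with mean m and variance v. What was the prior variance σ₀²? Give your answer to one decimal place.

For the Normal–Normal model with known σ², precisions add: τ_n = τ₀ + n/σ².
So 1/σ₀² = 1/5.6675 − 14/91.2 = 0.176445 − 0.153509 = 0.022936.
Hence σ₀² = 1/0.022936 ≈ 43.6.

σ₀² = 43.6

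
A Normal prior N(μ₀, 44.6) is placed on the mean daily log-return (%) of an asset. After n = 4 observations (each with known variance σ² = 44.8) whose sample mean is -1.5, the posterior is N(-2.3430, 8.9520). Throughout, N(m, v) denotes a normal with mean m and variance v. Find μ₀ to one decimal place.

The posterior mean is a precision-weighted average: μ_n = (τ₀μ₀ + τ_data·x̄)/(τ₀+τ_data), with τ₀=1/σ₀² and τ_data=n/σ².
Here τ₀ = 1/44.6 = 0.022422 and τ_data = 4/44.8 = 0.089286, so τ_n = 0.111708.
Rearranging for μ₀: μ₀ = (μ_n·τ_n − τ_data·x̄)/τ₀ = (-2.3430·0.111708 − 0.089286·-1.5) / 0.022422 = -0.127803/0.022422 ≈ -5.7.

μ₀ = -5.7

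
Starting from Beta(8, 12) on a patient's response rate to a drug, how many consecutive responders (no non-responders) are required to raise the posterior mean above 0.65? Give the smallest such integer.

After k responders and 0 non-responders the posterior is Beta(8+k, 12), with mean (8+k)/(8+12+k).
Set (8+k)/(20+k) > 0.65 and solve: k > (0.65·20 − 8)/(1 − 0.65) = 14.286.
The smallest integer exceeding 14.286 is 15, and checking k=15: (23)/(35) = 0.6571 > 0.65.

k = 15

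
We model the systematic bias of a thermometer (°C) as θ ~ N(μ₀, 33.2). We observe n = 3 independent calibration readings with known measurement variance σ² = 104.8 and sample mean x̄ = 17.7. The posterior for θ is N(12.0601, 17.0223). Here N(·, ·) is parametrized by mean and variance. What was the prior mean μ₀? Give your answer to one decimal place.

The posterior mean is a precision-weighted average: μ_n = (τ₀μ₀ + τ_data·x̄)/(τ₀+τ_data), with τ₀=1/σ₀² and τ_data=n/σ².
Here τ₀ = 1/33.2 = 0.030120 and τ_data = 3/104.8 = 0.028626, so τ_n = 0.058746.
Rearranging for μ₀: μ₀ = (μ_n·τ_n − τ_data·x̄)/τ₀ = (12.0601·0.058746 − 0.028626·17.7) / 0.030120 = 0.201802/0.030120 ≈ 6.7.

μ₀ = 6.7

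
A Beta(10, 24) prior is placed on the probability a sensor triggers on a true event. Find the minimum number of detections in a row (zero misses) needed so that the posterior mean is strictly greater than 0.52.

After k detections and 0 misses the posterior is Beta(10+k, 24), with mean (10+k)/(10+24+k).
Set (10+k)/(34+k) > 0.52 and solve: k > (0.52·34 − 10)/(1 − 0.52) = 16.000.
The smallest integer exceeding 16.000 is 17.

k = 17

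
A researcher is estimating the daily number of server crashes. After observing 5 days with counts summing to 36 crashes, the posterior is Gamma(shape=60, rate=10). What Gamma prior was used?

A Gamma(α, β) prior (rate parametrization) on a Poisson rate with n observations summing to S gives posterior Gamma(α+S, β+n).
So α = 60 − 36 = 24 and β = 10 − 5 = 5.

Gamma(shape=24, rate=5)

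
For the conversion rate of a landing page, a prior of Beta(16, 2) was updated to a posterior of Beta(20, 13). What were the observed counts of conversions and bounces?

Under Beta–binomial conjugacy the posterior parameters are (a+s, b+f).
So s = 20 − 16 = 4 and f = 13 − 2 = 11.

4 conversions and 11 bounces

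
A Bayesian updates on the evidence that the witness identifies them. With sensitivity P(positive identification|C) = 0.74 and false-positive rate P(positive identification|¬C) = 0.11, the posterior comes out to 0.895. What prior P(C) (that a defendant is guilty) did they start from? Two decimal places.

Bayes' rule in odds form gives O(C|E) = O(C)·[P(E|C)/P(E|¬C)], hence O(C) = O(C|E)/LR.
Posterior odds = 0.895/(1−0.895) = 8.5238. LR = 0.74/0.11 = 6.7273.
Prior odds = 8.5238/6.7273 = 1.2670, so P(C) = 1.2670/(1+1.2670) ≈ 0.56.

P(C) = 0.56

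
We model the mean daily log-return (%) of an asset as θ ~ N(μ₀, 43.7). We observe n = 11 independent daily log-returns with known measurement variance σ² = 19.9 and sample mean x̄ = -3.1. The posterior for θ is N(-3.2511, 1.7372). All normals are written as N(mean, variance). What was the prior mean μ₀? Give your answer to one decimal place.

μ₀ = -6.9

The posterior mean is a precision-weighted average: μ_n = (τ₀μ₀ + τ_data·x̄)/(τ₀+τ_data), with τ₀=1/σ₀² and τ_data=n/σ².
Here τ₀ = 1/43.7 = 0.022883 and τ_data = 11/19.9 = 0.552764, so τ_n = 0.575647.
Rearranging for μ₀: μ₀ = (μ_n·τ_n − τ_data·x̄)/τ₀ = (-3.2511·0.575647 − 0.552764·-3.1) / 0.022883 = -0.157918/0.022883 ≈ -6.9.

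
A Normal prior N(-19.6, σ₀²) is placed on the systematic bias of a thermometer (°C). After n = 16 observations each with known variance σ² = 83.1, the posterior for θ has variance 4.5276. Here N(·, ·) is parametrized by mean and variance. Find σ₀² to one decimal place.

For the Normal–Normal model with known σ², precisions add: τ_n = τ₀ + n/σ².
So 1/σ₀² = 1/4.5276 − 16/83.1 = 0.220868 − 0.192539 = 0.028329.
Hence σ₀² = 1/0.028329 ≈ 35.3.

σ₀² = 35.3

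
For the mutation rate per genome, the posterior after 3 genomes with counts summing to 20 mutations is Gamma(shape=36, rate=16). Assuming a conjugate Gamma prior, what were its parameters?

Gamma(shape=16, rate=13)

A Gamma(α, β) prior (rate parametrization) on a Poisson rate with n observations summing to S gives posterior Gamma(α+S, β+n).
So α = 36 − 20 = 16 and β = 16 − 3 = 13.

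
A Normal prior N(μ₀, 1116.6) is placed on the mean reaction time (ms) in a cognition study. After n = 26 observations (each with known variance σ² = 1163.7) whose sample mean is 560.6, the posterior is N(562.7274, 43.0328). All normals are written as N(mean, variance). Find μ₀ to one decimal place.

With known observation variance, the Normal–Normal posterior has precision τ_n = τ₀ + n/σ² and mean μ_n = (τ₀μ₀ + (n/σ²)x̄)/τ_n.
Here τ₀ = 1/1116.6 = 0.000896 and τ_data = 26/1163.7 = 0.022343, so τ_n = 0.023239.
Rearranging for μ₀: μ₀ = (μ_n·τ_n − τ_data·x̄)/τ₀ = (562.7274·0.023239 − 0.022343·560.6) / 0.000896 = 0.551736/0.000896 ≈ 615.8.

μ₀ = 615.8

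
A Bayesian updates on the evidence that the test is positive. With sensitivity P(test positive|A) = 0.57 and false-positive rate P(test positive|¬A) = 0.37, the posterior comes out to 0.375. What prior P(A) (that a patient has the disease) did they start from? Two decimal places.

P(A) = 0.28

In odds form, posterior odds = prior odds × likelihood ratio, so prior odds = posterior odds ÷ LR.
Posterior odds = 0.375/(1−0.375) = 0.6000. LR = 0.57/0.37 = 1.5405.
Prior odds = 0.6000/1.5405 = 0.3895, so P(A) = 0.3895/(1+0.3895) ≈ 0.28.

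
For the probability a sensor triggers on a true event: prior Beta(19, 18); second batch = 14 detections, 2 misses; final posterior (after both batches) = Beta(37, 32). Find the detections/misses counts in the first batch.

Sequential conjugate updates are equivalent to a single update on the pooled data, so total successes = posterior α − prior α and total failures = posterior β − prior β.
Total across both batches: 37−19=18 detections, 32−18=14 misses.
Subtract the second batch: 18−14=4 detections and 14−2=12 misses.

4 detections and 12 misses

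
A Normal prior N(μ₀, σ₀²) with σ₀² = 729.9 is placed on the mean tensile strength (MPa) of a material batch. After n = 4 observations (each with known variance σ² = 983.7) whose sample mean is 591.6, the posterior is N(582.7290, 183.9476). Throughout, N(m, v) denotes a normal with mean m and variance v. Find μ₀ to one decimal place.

The posterior mean is a precision-weighted average: μ_n = (τ₀μ₀ + τ_data·x̄)/(τ₀+τ_data), with τ₀=1/σ₀² and τ_data=n/σ².
Here τ₀ = 1/729.9 = 0.001370 and τ_data = 4/983.7 = 0.004066, so τ_n = 0.005436.
Rearranging for μ₀: μ₀ = (μ_n·τ_n − τ_data·x̄)/τ₀ = (582.7290·0.005436 − 0.004066·591.6) / 0.001370 = 0.762269/0.001370 ≈ 556.4.

μ₀ = 556.4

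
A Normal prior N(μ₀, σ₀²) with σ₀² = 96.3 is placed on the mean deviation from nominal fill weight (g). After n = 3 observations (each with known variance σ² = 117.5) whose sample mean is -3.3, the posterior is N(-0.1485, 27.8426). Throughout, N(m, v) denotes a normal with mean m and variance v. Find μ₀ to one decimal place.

With known observation variance, the Normal–Normal posterior has precision τ_n = τ₀ + n/σ² and mean μ_n = (τ₀μ₀ + (n/σ²)x̄)/τ_n.
Here τ₀ = 1/96.3 = 0.010384 and τ_data = 3/117.5 = 0.025532, so τ_n = 0.035916.
Rearranging for μ₀: μ₀ = (μ_n·τ_n − τ_data·x̄)/τ₀ = (-0.1485·0.035916 − 0.025532·-3.3) / 0.010384 = 0.078922/0.010384 ≈ 7.6.

μ₀ = 7.6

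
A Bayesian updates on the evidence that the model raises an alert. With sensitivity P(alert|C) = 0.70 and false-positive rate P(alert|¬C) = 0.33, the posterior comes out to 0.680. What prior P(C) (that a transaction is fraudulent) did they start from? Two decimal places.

Bayes' rule in odds form gives O(C|E) = O(C)·[P(E|C)/P(E|¬C)], hence O(C) = O(C|E)/LR.
Posterior odds = 0.680/(1−0.680) = 2.1250. LR = 0.70/0.33 = 2.1212.
Prior odds = 2.1250/2.1212 = 1.0018, so P(C) = 1.0018/(1+1.0018) ≈ 0.50.

P(C) = 0.50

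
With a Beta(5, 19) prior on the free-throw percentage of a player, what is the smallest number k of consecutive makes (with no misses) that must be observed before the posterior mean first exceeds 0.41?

k = 9

After k makes and 0 misses the posterior is Beta(5+k, 19), with mean (5+k)/(5+19+k).
Set (5+k)/(24+k) > 0.41 and solve: k > (0.41·24 − 5)/(1 − 0.41) = 8.203.
The smallest integer exceeding 8.203 is 9.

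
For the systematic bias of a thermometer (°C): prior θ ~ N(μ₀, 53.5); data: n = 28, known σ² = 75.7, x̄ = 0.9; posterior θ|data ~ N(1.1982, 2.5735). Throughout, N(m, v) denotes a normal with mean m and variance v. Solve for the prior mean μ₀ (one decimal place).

μ₀ = 7.1

With known observation variance, the Normal–Normal posterior has precision τ_n = τ₀ + n/σ² and mean μ_n = (τ₀μ₀ + (n/σ²)x̄)/τ_n.
Here τ₀ = 1/53.5 = 0.018692 and τ_data = 28/75.7 = 0.369881, so τ_n = 0.388573.
Rearranging for μ₀: μ₀ = (μ_n·τ_n − τ_data·x̄)/τ₀ = (1.1982·0.388573 − 0.369881·0.9) / 0.018692 = 0.132695/0.018692 ≈ 7.1.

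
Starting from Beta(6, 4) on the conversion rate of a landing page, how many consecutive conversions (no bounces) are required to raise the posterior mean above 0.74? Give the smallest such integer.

k = 6

After k conversions and 0 bounces the posterior is Beta(6+k, 4), with mean (6+k)/(6+4+k).
Set (6+k)/(10+k) > 0.74 and solve: k > (0.74·10 − 6)/(1 − 0.74) = 5.385.
The smallest integer exceeding 5.385 is 6, and checking k=6: (12)/(16) = 0.7500 > 0.74.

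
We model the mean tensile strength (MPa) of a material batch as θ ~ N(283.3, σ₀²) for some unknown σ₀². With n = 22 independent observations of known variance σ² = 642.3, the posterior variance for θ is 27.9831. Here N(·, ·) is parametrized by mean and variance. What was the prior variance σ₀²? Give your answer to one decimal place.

σ₀² = 673.9

For the Normal–Normal model with known σ², precisions add: τ_n = τ₀ + n/σ².
So 1/σ₀² = 1/27.9831 − 22/642.3 = 0.035736 − 0.034252 = 0.001484.
Hence σ₀² = 1/0.001484 ≈ 673.9.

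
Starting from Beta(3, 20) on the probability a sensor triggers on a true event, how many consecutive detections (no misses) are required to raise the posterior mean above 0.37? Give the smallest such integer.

k = 9

After k detections and 0 misses the posterior is Beta(3+k, 20), with mean (3+k)/(3+20+k).
Set (3+k)/(23+k) > 0.37 and solve: k > (0.37·23 − 3)/(1 − 0.37) = 8.746.
The smallest integer exceeding 8.746 is 9.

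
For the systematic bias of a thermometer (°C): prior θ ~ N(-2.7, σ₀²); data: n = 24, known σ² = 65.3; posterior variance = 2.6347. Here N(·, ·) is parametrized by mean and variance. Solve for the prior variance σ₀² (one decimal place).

σ₀² = 83.2

Posterior precision equals prior precision plus data precision: 1/σ_n² = 1/σ₀² + n/σ².
So 1/σ₀² = 1/2.6347 − 24/65.3 = 0.379550 − 0.367534 = 0.012016.
Hence σ₀² = 1/0.012016 ≈ 83.2.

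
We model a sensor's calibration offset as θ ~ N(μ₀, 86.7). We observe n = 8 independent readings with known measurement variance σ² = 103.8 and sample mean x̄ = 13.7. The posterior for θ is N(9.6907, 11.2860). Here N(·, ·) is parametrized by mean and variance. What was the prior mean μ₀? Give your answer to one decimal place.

The posterior mean is a precision-weighted average: μ_n = (τ₀μ₀ + τ_data·x̄)/(τ₀+τ_data), with τ₀=1/σ₀² and τ_data=n/σ².
Here τ₀ = 1/86.7 = 0.011534 and τ_data = 8/103.8 = 0.077071, so τ_n = 0.088605.
Rearranging for μ₀: μ₀ = (μ_n·τ_n − τ_data·x̄)/τ₀ = (9.6907·0.088605 − 0.077071·13.7) / 0.011534 = -0.197228/0.011534 ≈ -17.1.

μ₀ = -17.1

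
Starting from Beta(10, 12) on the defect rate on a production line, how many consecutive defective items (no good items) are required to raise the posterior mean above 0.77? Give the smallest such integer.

After k defective items and 0 good items the posterior is Beta(10+k, 12), with mean (10+k)/(10+12+k).
Set (10+k)/(22+k) > 0.77 and solve: k > (0.77·22 − 10)/(1 − 0.77) = 30.174.
The smallest integer exceeding 30.174 is 31.

k = 31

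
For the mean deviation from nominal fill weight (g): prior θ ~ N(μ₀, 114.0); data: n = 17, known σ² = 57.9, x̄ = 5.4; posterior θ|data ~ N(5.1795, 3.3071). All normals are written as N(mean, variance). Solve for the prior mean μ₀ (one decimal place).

With known observation variance, the Normal–Normal posterior has precision τ_n = τ₀ + n/σ² and mean μ_n = (τ₀μ₀ + (n/σ²)x̄)/τ_n.
Here τ₀ = 1/114.0 = 0.008772 and τ_data = 17/57.9 = 0.293610, so τ_n = 0.302382.
Rearranging for μ₀: μ₀ = (μ_n·τ_n − τ_data·x̄)/τ₀ = (5.1795·0.302382 − 0.293610·5.4) / 0.008772 = -0.019306/0.008772 ≈ -2.2.

μ₀ = -2.2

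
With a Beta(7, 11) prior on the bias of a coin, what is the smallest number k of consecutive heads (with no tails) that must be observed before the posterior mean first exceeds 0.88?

After k heads and 0 tails the posterior is Beta(7+k, 11), with mean (7+k)/(7+11+k).
Set (7+k)/(18+k) > 0.88 and solve: k > (0.88·18 − 7)/(1 − 0.88) = 73.667.
The smallest integer exceeding 73.667 is 74, and checking k=74: (81)/(92) = 0.8804 > 0.88.

k = 74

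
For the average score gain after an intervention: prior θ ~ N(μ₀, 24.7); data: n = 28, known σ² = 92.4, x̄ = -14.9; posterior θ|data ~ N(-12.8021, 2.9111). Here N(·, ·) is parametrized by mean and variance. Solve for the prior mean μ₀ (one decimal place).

μ₀ = 2.9

The posterior mean is a precision-weighted average: μ_n = (τ₀μ₀ + τ_data·x̄)/(τ₀+τ_data), with τ₀=1/σ₀² and τ_data=n/σ².
Here τ₀ = 1/24.7 = 0.040486 and τ_data = 28/92.4 = 0.303030, so τ_n = 0.343516.
Rearranging for μ₀: μ₀ = (μ_n·τ_n − τ_data·x̄)/τ₀ = (-12.8021·0.343516 − 0.303030·-14.9) / 0.040486 = 0.117421/0.040486 ≈ 2.9.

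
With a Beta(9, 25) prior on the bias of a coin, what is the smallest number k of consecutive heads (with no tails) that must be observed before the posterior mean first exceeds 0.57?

k = 25

After k heads and 0 tails the posterior is Beta(9+k, 25), with mean (9+k)/(9+25+k).
Set (9+k)/(34+k) > 0.57 and solve: k > (0.57·34 − 9)/(1 − 0.57) = 24.140.
The smallest integer exceeding 24.140 is 25, and checking k=25: (34)/(59) = 0.5763 > 0.57.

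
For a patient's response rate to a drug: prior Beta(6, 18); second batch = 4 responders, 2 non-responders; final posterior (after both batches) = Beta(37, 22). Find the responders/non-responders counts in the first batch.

27 responders and 2 non-responders

Because Beta–binomial updating is additive in the counts, the combined data contributed (α_post−α_prior, β_post−β_prior) successes and failures.
Total across both batches: 37−6=31 responders, 22−18=4 non-responders.
Subtract the second batch: 31−4=27 responders and 4−2=2 non-responders.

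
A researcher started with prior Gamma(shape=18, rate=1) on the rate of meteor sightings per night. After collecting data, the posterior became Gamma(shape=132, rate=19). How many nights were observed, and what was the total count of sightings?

n = 18 nights with total 114 sightings

Gamma–Poisson conjugacy: posterior shape = α + Σxᵢ, posterior rate = β + n.
Matching: Σxᵢ = 132 − 18 = 114 and n = 19 − 1 = 18.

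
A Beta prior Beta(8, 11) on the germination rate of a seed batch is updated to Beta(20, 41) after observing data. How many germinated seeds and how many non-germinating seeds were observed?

12 germinated seeds and 30 non-germinating seeds

Under Beta–binomial conjugacy the posterior parameters are (a+s, b+f).
Match parameters: s=20−8=12, f=41−11=30.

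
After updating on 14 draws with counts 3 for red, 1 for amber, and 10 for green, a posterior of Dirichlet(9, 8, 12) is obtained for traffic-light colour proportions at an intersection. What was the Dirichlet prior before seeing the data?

Dirichlet(6, 7, 2)

For a Dirichlet(α) prior with multinomial counts c, the posterior is Dirichlet(α + c) componentwise.
Subtract each count from the matching posterior parameter: 9−3=6, 8−1=7, 12−10=2.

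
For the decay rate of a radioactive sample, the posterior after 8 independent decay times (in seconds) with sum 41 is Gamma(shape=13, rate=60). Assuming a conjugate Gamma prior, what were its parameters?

Gamma–exponential conjugacy: posterior shape = α + n, posterior rate = β + Σtᵢ.
So α = 13 − 8 = 5 and β = 60 − 41 = 19.

Gamma(shape=5, rate=19)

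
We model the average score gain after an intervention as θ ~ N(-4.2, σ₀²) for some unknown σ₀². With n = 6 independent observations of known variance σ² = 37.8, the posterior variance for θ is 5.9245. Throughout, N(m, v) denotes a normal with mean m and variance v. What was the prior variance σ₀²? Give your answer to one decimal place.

For the Normal–Normal model with known σ², precisions add: τ_n = τ₀ + n/σ².
So 1/σ₀² = 1/5.9245 − 6/37.8 = 0.168791 − 0.158730 = 0.010061.
Hence σ₀² = 1/0.010061 ≈ 99.4.

σ₀² = 99.4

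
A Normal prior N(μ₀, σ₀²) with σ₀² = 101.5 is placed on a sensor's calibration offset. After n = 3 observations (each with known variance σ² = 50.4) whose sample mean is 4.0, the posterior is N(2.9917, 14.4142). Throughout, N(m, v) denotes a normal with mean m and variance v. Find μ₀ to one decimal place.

With known observation variance, the Normal–Normal posterior has precision τ_n = τ₀ + n/σ² and mean μ_n = (τ₀μ₀ + (n/σ²)x̄)/τ_n.
Here τ₀ = 1/101.5 = 0.009852 and τ_data = 3/50.4 = 0.059524, so τ_n = 0.069376.
Rearranging for μ₀: μ₀ = (μ_n·τ_n − τ_data·x̄)/τ₀ = (2.9917·0.069376 − 0.059524·4.0) / 0.009852 = -0.030544/0.009852 ≈ -3.1.

μ₀ = -3.1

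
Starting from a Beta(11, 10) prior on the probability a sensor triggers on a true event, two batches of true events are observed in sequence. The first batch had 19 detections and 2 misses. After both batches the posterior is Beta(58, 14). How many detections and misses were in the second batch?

Because Beta–binomial updating is additive in the counts, the combined data contributed (α_post−α_prior, β_post−β_prior) successes and failures.
Total across both batches: 58−11=47 detections, 14−10=4 misses.
Subtract the first batch: 47−19=28 detections and 4−2=2 misses.

28 detections and 2 misses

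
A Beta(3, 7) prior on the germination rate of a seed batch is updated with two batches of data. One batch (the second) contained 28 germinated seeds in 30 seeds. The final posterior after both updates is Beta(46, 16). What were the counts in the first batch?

Sequential conjugate updates are equivalent to a single update on the pooled data, so total successes = posterior α − prior α and total failures = posterior β − prior β.
Total across both batches: 46−3=43 germinated seeds, 16−7=9 non-germinating seeds.
Subtract the second batch: 43−28=15 germinated seeds and 9−2=7 non-germinating seeds.

15 germinated seeds and 7 non-germinating seeds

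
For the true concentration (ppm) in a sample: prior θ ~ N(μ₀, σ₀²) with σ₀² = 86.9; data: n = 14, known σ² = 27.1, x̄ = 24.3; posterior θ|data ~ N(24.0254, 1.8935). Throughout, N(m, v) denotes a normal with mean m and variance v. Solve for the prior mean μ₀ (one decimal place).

The posterior mean is a precision-weighted average: μ_n = (τ₀μ₀ + τ_data·x̄)/(τ₀+τ_data), with τ₀=1/σ₀² and τ_data=n/σ².
Here τ₀ = 1/86.9 = 0.011507 and τ_data = 14/27.1 = 0.516605, so τ_n = 0.528112.
Rearranging for μ₀: μ₀ = (μ_n·τ_n − τ_data·x̄)/τ₀ = (24.0254·0.528112 − 0.516605·24.3) / 0.011507 = 0.134601/0.011507 ≈ 11.7.

μ₀ = 11.7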